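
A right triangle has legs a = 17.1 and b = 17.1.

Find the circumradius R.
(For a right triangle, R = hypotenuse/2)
Hypotenuse c = √(a² + b²) = √(292.41 + 292.41) = √584.82 ≈ 24.1831
R = c/2 ≈ 24.1831/2 ≈ 12.0915

R = 12.09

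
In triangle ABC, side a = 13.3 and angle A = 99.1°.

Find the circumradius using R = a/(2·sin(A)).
R = a/(2·sin(A)) = 13.3/(2·sin(99.1°))
sin(99.1°) ≈ 0.987414
R ≈ 13.3/(2·0.987414) = 13.3/1.97483 ≈ 6.73477

R = 6.735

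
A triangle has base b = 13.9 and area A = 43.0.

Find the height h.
A = ½·b·h  ⇒  h = 2A/b = 2·43.0/13.9 = 86/13.9 ≈ 6.18705

h = 6.187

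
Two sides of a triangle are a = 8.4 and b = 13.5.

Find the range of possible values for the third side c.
Triangle inequality: |a − b| < c < a + b
|a − b| = |8.4 − 13.5| = 5.1
a + b = 8.4 + 13.5 = 21.9

5.1 < c < 21.9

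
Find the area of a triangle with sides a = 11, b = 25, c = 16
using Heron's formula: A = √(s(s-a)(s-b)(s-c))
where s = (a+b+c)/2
s = (11 + 25 + 16)/2 = 52/2 = 26
s − a = 15, s − b = 1, s − c = 10
s(s−a)(s−b)(s−c) = 26·15·1·10 = 3900
Area = √3900 ≈ 62.45

s = 26.0, Area = 62.45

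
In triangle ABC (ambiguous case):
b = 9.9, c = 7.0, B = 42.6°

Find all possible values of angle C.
b/sin(B) = c/sin(C)  ⇒  sin(C) = c·sin(B)/b = 7.0·sin(42.6°)/9.9
sin(42.6°) ≈ 0.676876
sin(C) ≈ 7.0·0.676876/9.9 ≈ 4.73813/9.9 ≈ 0.478599
Candidate 1: C₁ = arcsin(0.478599) ≈ 28.594°  →  A = 180° − 42.6° − 28.594° ≈ 108.806° > 0, valid
Candidate 2: C₂ = 180° − C₁ ≈ 151.406°  →  A = 180° − 42.6° − 151.406° ≈ -14.006° ≤ 0, not a valid triangle

C = 28.59° (one solution)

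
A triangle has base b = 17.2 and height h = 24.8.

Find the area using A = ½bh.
A = ½·b·h = ½·17.2·24.8 = ½·426.56 = 213.28

Area = 213.28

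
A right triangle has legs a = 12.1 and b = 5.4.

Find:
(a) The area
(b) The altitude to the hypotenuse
(a) The legs are perpendicular, so Area = ½·a·b = ½·12.1·5.4 = ½·65.34 = 32.67
(b) Hypotenuse c = √(a² + b²) = √(146.41 + 29.16) = √175.57 ≈ 13.2503
    Area = ½·c·h_c  ⇒  h_c = 2·Area/c = 65.34/13.2503 ≈ 4.93122

Area = 32.67, h_c = 4.931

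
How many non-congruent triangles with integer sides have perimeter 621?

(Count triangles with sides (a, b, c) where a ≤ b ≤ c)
Let a ≤ b ≤ c with a + b + c = 621. The only binding inequality is a + b > c, i.e. 621 − c > c, so c < 621/2; and c ≥ 621/3 since c is the largest side.
So 207 ≤ c ≤ 310. For each c, b runs from ⌈(621 − c)/2⌉ up to c (then a = 621 − b − c satisfies 1 ≤ a ≤ b automatically), giving c − ⌈(621 − c)/2⌉ + 1 choices.
Summing over c: 1 + 2 + 4 + 5 + … + 154 + 155  (104 terms, c = 207, …, 310) = 8112
Check (closed form: nearest integer to p²/48 for even p, (p+3)²/48 for odd p): (621+3)²/48 = 624²/48 = 389376/48 ≈ 8112.00 → 8112

8112 triangles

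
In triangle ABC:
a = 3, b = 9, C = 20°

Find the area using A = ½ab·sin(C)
A = ½·a·b·sin(C) = ½·3·9·sin(20°)
sin(20°) ≈ 0.34202
A ≈ ½·27·0.34202 = 13.5·0.34202 ≈ 4.61727

Area = 4.617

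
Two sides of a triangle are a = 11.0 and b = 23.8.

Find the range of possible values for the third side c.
Triangle inequality: |a − b| < c < a + b
|a − b| = |11.0 − 23.8| = 12.8
a + b = 11.0 + 23.8 = 34.8

12.8 < c < 34.8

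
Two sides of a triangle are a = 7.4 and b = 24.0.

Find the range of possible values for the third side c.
Triangle inequality: |a − b| < c < a + b
|a − b| = |7.4 − 24.0| = 16.6
a + b = 7.4 + 24.0 = 31.4

16.6 < c < 31.4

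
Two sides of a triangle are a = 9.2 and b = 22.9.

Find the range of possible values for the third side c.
Triangle inequality: |a − b| < c < a + b
|a − b| = |9.2 − 22.9| = 13.7
a + b = 9.2 + 22.9 = 32.1

13.7 < c < 32.1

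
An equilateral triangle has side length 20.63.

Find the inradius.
r = Area/s with s the semi-perimeter.
Area = (√3/4)·20.63² = (√3/4)·425.5969 ≈ 0.433013·425.5969 ≈ 184.289
s = 3·20.63/2 = 30.945
r ≈ 184.289/30.945 ≈ 5.95537
(Equivalently r = side/(2√3) = 20.63/3.4641 ≈ 5.95537.)

r = 5.955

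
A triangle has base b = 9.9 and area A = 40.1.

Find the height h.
A = ½·b·h  ⇒  h = 2A/b = 2·40.1/9.9 = 80.2/9.9 ≈ 8.10101

h = 8.101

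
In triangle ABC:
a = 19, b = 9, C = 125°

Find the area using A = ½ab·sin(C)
A = ½·a·b·sin(C) = ½·19·9·sin(125°)
sin(125°) ≈ 0.819152
A ≈ ½·171·0.819152 = 85.5·0.819152 ≈ 70.0375

Area = 70.04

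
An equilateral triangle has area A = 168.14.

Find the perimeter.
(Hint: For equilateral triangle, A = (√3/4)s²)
A = (√3/4)s²  ⇒  s² = 4A/√3 = 4·168.14/√3 = 672.56/1.73205 ≈ 388.303
s ≈ √388.303 ≈ 19.7054
Perimeter = 3s ≈ 3·19.7054 ≈ 59.1162

Perimeter = 59.12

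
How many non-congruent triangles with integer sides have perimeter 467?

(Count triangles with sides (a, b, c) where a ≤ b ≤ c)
Let a ≤ b ≤ c with a + b + c = 467. The only binding inequality is a + b > c, i.e. 467 − c > c, so c < 467/2; and c ≥ 467/3 since c is the largest side.
So 156 ≤ c ≤ 233. For each c, b runs from ⌈(467 − c)/2⌉ up to c (then a = 467 − b − c satisfies 1 ≤ a ≤ b automatically), giving c − ⌈(467 − c)/2⌉ + 1 choices.
Summing over c: 1 + 3 + 4 + 6 + … + 115 + 117  (78 terms, c = 156, …, 233) = 4602
Check (closed form: nearest integer to p²/48 for even p, (p+3)²/48 for odd p): (467+3)²/48 = 470²/48 = 220900/48 ≈ 4602.08 → 4602

4602 triangles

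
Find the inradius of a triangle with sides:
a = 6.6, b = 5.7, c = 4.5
r = Area/s where s is the semi-perimeter.
s = (6.6 + 5.7 + 4.5)/2 = 16.8/2 = 8.4
Area = √(s(s−a)(s−b)(s−c)) = √(8.4·1.8·2.7·3.9) ≈ √159.214 ≈ 12.618
r ≈ 12.618/8.4 ≈ 1.50214

r = 1.502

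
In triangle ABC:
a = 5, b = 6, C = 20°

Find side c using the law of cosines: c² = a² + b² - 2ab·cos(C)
c² = 5² + 6² − 2·5·6·cos(20°)
cos(20°) ≈ 0.939693
c² ≈ 25 + 36 − 60·(0.939693) ≈ 61 − 56.3816 ≈ 4.61844
c ≈ √4.61844 ≈ 2.14906

c = 2.149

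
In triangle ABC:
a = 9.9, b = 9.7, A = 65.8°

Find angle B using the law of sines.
a/sin(A) = b/sin(B)  ⇒  sin(B) = b·sin(A)/a = 9.7·sin(65.8°)/9.9
sin(65.8°) ≈ 0.91212
sin(B) ≈ 9.7·0.91212/9.9 ≈ 8.84757/9.9 ≈ 0.893693
B = arcsin(0.893693) ≈ 63.3411°
(Since b ≤ a we need B ≤ A, so the obtuse alternative 180° − 63.3411° ≈ 116.659° is rejected.)

B = 63.34°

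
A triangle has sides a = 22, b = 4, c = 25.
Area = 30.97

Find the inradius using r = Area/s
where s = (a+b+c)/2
s = (22 + 4 + 25)/2 = 51/2 = 25.5
r = Area/s = 30.97/25.5 ≈ 1.21451

r = 1.215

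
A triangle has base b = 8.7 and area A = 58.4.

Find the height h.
A = ½·b·h  ⇒  h = 2A/b = 2·58.4/8.7 = 116.8/8.7 ≈ 13.4253

h = 13.43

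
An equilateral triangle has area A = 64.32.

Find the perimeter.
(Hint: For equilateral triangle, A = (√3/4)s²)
A = (√3/4)s²  ⇒  s² = 4A/√3 = 4·64.32/√3 = 257.28/1.73205 ≈ 148.541
s ≈ √148.541 ≈ 12.1877
Perimeter = 3s ≈ 3·12.1877 ≈ 36.5632

Perimeter = 36.56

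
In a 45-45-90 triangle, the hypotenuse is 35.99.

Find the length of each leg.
In a 45-45-90 triangle hypotenuse = leg·√2, so leg = hypotenuse/√2.
Leg = 35.99/√2 ≈ 35.99/1.41421 ≈ 25.4488

Each leg = 25.45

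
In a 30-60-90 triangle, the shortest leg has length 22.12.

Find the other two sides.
In a 30-60-90 triangle the sides are in ratio 1 : √3 : 2 (short leg : long leg : hypotenuse).
Long leg = 22.12·√3 ≈ 22.12·1.73205 ≈ 38.313
Hypotenuse = 2·22.12 = 44.24

Long leg = 22.12√3 = 38.31, Hypotenuse = 44.24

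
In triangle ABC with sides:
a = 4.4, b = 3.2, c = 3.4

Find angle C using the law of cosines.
c² = a² + b² − 2ab·cos(C)  ⇒  cos(C) = (a² + b² − c²)/(2ab)
cos(C) = (4.4² + 3.2² − 3.4²)/(2·4.4·3.2) = (19.36 + 10.24 − 11.56)/28.16 = 18.04/28.16 ≈ 0.640625
C = arccos(0.640625) ≈ 50.1616°

C = 50.16°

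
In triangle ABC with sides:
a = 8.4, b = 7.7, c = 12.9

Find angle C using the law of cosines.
c² = a² + b² − 2ab·cos(C)  ⇒  cos(C) = (a² + b² − c²)/(2ab)
cos(C) = (8.4² + 7.7² − 12.9²)/(2·8.4·7.7) = (70.56 + 59.29 − 166.41)/129.36 = -36.56/129.36 ≈ -0.282622
C = arccos(-0.282622) ≈ 106.417°

C = 106.4°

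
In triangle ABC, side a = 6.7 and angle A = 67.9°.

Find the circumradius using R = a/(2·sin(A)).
R = a/(2·sin(A)) = 6.7/(2·sin(67.9°))
sin(67.9°) ≈ 0.926529
R ≈ 6.7/(2·0.926529) = 6.7/1.85306 ≈ 3.61565

R = 3.616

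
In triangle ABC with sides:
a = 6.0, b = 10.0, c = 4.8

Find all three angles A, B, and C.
Law of cosines for each angle (a² = 36, b² = 100, c² = 23.04):
cos(A) = (b² + c² − a²)/(2bc) = (100 + 23.04 − 36)/(2·10.0·4.8) = 87.04/96 ≈ 0.906667  ⇒  A ≈ 24.9513°
cos(B) = (a² + c² − b²)/(2ac) = (36 + 23.04 − 100)/(2·6.0·4.8) = -40.96/57.6 ≈ -0.711111  ⇒  B ≈ 135.325°
cos(C) = (a² + b² − c²)/(2ab) = (36 + 100 − 23.04)/(2·6.0·10.0) = 112.96/120 ≈ 0.941333  ⇒  C ≈ 19.7233°
Check: A + B + C ≈ 180°

A = 24.95°, B = 135.3°, C = 19.72°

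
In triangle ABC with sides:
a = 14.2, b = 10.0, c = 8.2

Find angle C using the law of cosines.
c² = a² + b² − 2ab·cos(C)  ⇒  cos(C) = (a² + b² − c²)/(2ab)
cos(C) = (14.2² + 10.0² − 8.2²)/(2·14.2·10.0) = (201.64 + 100 − 67.24)/284 = 234.4/284 ≈ 0.825352
C = arccos(0.825352) ≈ 34.3758°

C = 34.38°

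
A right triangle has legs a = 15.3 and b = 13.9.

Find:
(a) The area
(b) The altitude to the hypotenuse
(a) The legs are perpendicular, so Area = ½·a·b = ½·15.3·13.9 = ½·212.67 = 106.335
(b) Hypotenuse c = √(a² + b²) = √(234.09 + 193.21) = √427.3 ≈ 20.6712
    Area = ½·c·h_c  ⇒  h_c = 2·Area/c = 212.67/20.6712 ≈ 10.2882

Area = 106.335, h_c = 10.29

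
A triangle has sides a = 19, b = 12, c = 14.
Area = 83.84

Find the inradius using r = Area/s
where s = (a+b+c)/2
s = (19 + 12 + 14)/2 = 45/2 = 22.5
r = Area/s = 83.84/22.5 ≈ 3.72622

r = 3.726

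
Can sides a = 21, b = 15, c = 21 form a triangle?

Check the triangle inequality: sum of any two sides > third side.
a + b vs c: 21 + 15 = 36 > 21  ✓
a + c vs b: 21 + 21 = 42 > 15  ✓
b + c vs a: 15 + 21 = 36 > 21  ✓

Yes, triangle inequality satisfied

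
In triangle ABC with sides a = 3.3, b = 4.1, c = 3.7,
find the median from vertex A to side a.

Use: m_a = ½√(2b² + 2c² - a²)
m_a = ½√(2·4.1² + 2·3.7² − 3.3²) = ½√(2·16.81 + 2·13.69 − 10.89) = ½√(33.62 + 27.38 − 10.89) = ½√50.11
√50.11 ≈ 7.07884, so m_a ≈ 3.53942

m_a = 3.539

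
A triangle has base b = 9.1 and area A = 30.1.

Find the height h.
A = ½·b·h  ⇒  h = 2A/b = 2·30.1/9.1 = 60.2/9.1 ≈ 6.61538

h = 6.615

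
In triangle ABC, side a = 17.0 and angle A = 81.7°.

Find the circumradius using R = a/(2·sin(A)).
R = a/(2·sin(A)) = 17.0/(2·sin(81.7°))
sin(81.7°) ≈ 0.989526
R ≈ 17.0/(2·0.989526) = 17.0/1.97905 ≈ 8.58997

R = 8.59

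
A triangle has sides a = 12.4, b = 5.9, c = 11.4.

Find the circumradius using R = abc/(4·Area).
First find the area with Heron's formula.
s = (12.4 + 5.9 + 11.4)/2 = 14.85
Area = √(s(s−a)(s−b)(s−c)) = √(14.85·2.45·8.95·3.45) ≈ √1123.4 ≈ 33.5172
abc = 12.4·5.9·11.4 = 834.024
R = abc/(4·Area) ≈ 834.024/(4·33.5172) = 834.024/134.069 ≈ 6.22087

R = 6.221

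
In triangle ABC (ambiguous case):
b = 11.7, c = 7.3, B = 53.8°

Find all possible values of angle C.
b/sin(B) = c/sin(C)  ⇒  sin(C) = c·sin(B)/b = 7.3·sin(53.8°)/11.7
sin(53.8°) ≈ 0.80696
sin(C) ≈ 7.3·0.80696/11.7 ≈ 5.89081/11.7 ≈ 0.503488
Candidate 1: C₁ = arcsin(0.503488) ≈ 30.231°  →  A = 180° − 53.8° − 30.231° ≈ 95.969° > 0, valid
Candidate 2: C₂ = 180° − C₁ ≈ 149.769°  →  A = 180° − 53.8° − 149.769° ≈ -23.569° ≤ 0, not a valid triangle

C = 30.23° (one solution)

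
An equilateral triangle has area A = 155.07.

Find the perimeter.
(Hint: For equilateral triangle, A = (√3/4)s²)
A = (√3/4)s²  ⇒  s² = 4A/√3 = 4·155.07/√3 = 620.28/1.73205 ≈ 358.119
s ≈ √358.119 ≈ 18.924
Perimeter = 3s ≈ 3·18.924 ≈ 56.7721

Perimeter = 56.77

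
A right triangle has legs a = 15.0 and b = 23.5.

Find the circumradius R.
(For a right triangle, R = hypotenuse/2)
Hypotenuse c = √(a² + b²) = √(225 + 552.25) = √777.25 ≈ 27.8792
R = c/2 ≈ 27.8792/2 ≈ 13.9396

R = 13.94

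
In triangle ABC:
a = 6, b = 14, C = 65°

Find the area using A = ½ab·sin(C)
A = ½·a·b·sin(C) = ½·6·14·sin(65°)
sin(65°) ≈ 0.906308
A ≈ ½·84·0.906308 = 42·0.906308 ≈ 38.0649

Area = 38.06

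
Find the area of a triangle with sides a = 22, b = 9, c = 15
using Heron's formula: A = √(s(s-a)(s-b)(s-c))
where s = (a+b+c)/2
s = (22 + 9 + 15)/2 = 46/2 = 23
s − a = 1, s − b = 14, s − c = 8
s(s−a)(s−b)(s−c) = 23·1·14·8 = 2576
Area = √2576 ≈ 50.7543

s = 23.0, Area = 50.75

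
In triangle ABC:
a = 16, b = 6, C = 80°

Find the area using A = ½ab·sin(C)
A = ½·a·b·sin(C) = ½·16·6·sin(80°)
sin(80°) ≈ 0.984808
A ≈ ½·96·0.984808 = 48·0.984808 ≈ 47.2708

Area = 47.27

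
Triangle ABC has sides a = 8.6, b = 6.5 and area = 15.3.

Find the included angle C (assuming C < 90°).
Area = ½·a·b·sin(C)  ⇒  sin(C) = 2·Area/(a·b) = 2·15.3/(8.6·6.5) = 30.6/55.9 ≈ 0.547406
C = arcsin(0.547406) ≈ 33.1892° (taking the acute solution since C < 90°)

C = 33.19°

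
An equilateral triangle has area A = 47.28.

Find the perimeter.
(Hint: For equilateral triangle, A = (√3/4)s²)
A = (√3/4)s²  ⇒  s² = 4A/√3 = 4·47.28/√3 = 189.12/1.73205 ≈ 109.188
s ≈ √109.188 ≈ 10.4493
Perimeter = 3s ≈ 3·10.4493 ≈ 31.348

Perimeter = 31.35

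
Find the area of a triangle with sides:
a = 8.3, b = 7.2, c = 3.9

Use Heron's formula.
s = (8.3 + 7.2 + 3.9)/2 = 19.4/2 = 9.7
s − a = 1.4, s − b = 2.5, s − c = 5.8
s(s−a)(s−b)(s−c) = 9.7·1.4·2.5·5.8 ≈ 196.91
Area = √196.91 ≈ 14.0325

Area = 14.03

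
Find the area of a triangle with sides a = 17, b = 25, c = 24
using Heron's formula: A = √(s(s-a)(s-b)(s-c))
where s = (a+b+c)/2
s = (17 + 25 + 24)/2 = 66/2 = 33
s − a = 16, s − b = 8, s − c = 9
s(s−a)(s−b)(s−c) = 33·16·8·9 = 38016
Area = √38016 ≈ 194.977

s = 33.0, Area = 195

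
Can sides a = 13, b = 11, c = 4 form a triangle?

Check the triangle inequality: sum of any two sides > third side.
a + b vs c: 13 + 11 = 24 > 4  ✓
a + c vs b: 13 + 4 = 17 > 11  ✓
b + c vs a: 11 + 4 = 15 > 13  ✓

Yes, triangle inequality satisfied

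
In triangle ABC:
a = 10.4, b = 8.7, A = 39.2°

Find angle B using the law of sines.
a/sin(A) = b/sin(B)  ⇒  sin(B) = b·sin(A)/a = 8.7·sin(39.2°)/10.4
sin(39.2°) ≈ 0.632029
sin(B) ≈ 8.7·0.632029/10.4 ≈ 5.49865/10.4 ≈ 0.528717
B = arcsin(0.528717) ≈ 31.9188°
(Since b ≤ a we need B ≤ A, so the obtuse alternative 180° − 31.9188° ≈ 148.081° is rejected.)

B = 31.92°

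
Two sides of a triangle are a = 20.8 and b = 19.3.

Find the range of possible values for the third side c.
Triangle inequality: |a − b| < c < a + b
|a − b| = |20.8 − 19.3| = 1.5
a + b = 20.8 + 19.3 = 40.1

1.5 < c < 40.1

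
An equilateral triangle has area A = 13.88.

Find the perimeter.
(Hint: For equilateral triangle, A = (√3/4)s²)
A = (√3/4)s²  ⇒  s² = 4A/√3 = 4·13.88/√3 = 55.52/1.73205 ≈ 32.0545
s ≈ √32.0545 ≈ 5.66167
Perimeter = 3s ≈ 3·5.66167 ≈ 16.985

Perimeter = 16.99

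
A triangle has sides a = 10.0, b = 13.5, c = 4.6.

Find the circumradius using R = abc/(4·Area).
First find the area with Heron's formula.
s = (10.0 + 13.5 + 4.6)/2 = 14.05
Area = √(s(s−a)(s−b)(s−c)) = √(14.05·4.05·0.55·9.45) ≈ √295.751 ≈ 17.1974
abc = 10.0·13.5·4.6 = 621
R = abc/(4·Area) ≈ 621/(4·17.1974) = 621/68.7896 ≈ 9.02752

R = 9.028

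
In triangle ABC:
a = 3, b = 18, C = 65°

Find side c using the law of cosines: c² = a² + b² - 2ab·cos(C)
c² = 3² + 18² − 2·3·18·cos(65°)
cos(65°) ≈ 0.422618
c² ≈ 9 + 324 − 108·(0.422618) ≈ 333 − 45.6428 ≈ 287.357
c ≈ √287.357 ≈ 16.9516

c = 16.95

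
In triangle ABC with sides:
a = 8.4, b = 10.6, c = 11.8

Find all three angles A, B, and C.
Law of cosines for each angle (a² = 70.56, b² = 112.36, c² = 139.24):
cos(A) = (b² + c² − a²)/(2bc) = (112.36 + 139.24 − 70.56)/(2·10.6·11.8) = 181.04/250.16 ≈ 0.723697  ⇒  A ≈ 43.6395°
cos(B) = (a² + c² − b²)/(2ac) = (70.56 + 139.24 − 112.36)/(2·8.4·11.8) = 97.44/198.24 ≈ 0.491525  ⇒  B ≈ 60.5591°
cos(C) = (a² + b² − c²)/(2ab) = (70.56 + 112.36 − 139.24)/(2·8.4·10.6) = 43.68/178.08 ≈ 0.245283  ⇒  C ≈ 75.8014°
Check: A + B + C ≈ 180°

A = 43.64°, B = 60.56°, C = 75.8°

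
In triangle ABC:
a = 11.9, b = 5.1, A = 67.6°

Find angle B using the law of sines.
a/sin(A) = b/sin(B)  ⇒  sin(B) = b·sin(A)/a = 5.1·sin(67.6°)/11.9
sin(67.6°) ≈ 0.924546
sin(B) ≈ 5.1·0.924546/11.9 ≈ 4.71518/11.9 ≈ 0.396234
B = arcsin(0.396234) ≈ 23.343°
(Since b ≤ a we need B ≤ A, so the obtuse alternative 180° − 23.343° ≈ 156.657° is rejected.)

B = 23.34°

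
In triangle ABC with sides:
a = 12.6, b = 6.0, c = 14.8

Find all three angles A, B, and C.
Law of cosines for each angle (a² = 158.76, b² = 36, c² = 219.04):
cos(A) = (b² + c² − a²)/(2bc) = (36 + 219.04 − 158.76)/(2·6.0·14.8) = 96.28/177.6 ≈ 0.542117  ⇒  A ≈ 57.1721°
cos(B) = (a² + c² − b²)/(2ac) = (158.76 + 219.04 − 36)/(2·12.6·14.8) = 341.8/372.96 ≈ 0.916452  ⇒  B ≈ 23.5872°
cos(C) = (a² + b² − c²)/(2ab) = (158.76 + 36 − 219.04)/(2·12.6·6.0) = -24.28/151.2 ≈ -0.160582  ⇒  C ≈ 99.2407°
Check: A + B + C ≈ 180°

A = 57.17°, B = 23.59°, C = 99.24°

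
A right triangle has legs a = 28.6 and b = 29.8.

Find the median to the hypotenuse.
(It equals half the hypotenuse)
Hypotenuse c = √(a² + b²) = √(817.96 + 888.04) = √1706 ≈ 41.3038
Median to hypotenuse = c/2 ≈ 41.3038/2 ≈ 20.6519

Median = 20.65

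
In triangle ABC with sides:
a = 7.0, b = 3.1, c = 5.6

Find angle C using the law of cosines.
c² = a² + b² − 2ab·cos(C)  ⇒  cos(C) = (a² + b² − c²)/(2ab)
cos(C) = (7.0² + 3.1² − 5.6²)/(2·7.0·3.1) = (49 + 9.61 − 31.36)/43.4 = 27.25/43.4 ≈ 0.62788
C = arccos(0.62788) ≈ 51.1061°

C = 51.11°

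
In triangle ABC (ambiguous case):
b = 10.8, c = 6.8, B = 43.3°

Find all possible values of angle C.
b/sin(B) = c/sin(C)  ⇒  sin(C) = c·sin(B)/b = 6.8·sin(43.3°)/10.8
sin(43.3°) ≈ 0.685818
sin(C) ≈ 6.8·0.685818/10.8 ≈ 4.66356/10.8 ≈ 0.431812
Candidate 1: C₁ = arcsin(0.431812) ≈ 25.5826°  →  A = 180° − 43.3° − 25.5826° ≈ 111.117° > 0, valid
Candidate 2: C₂ = 180° − C₁ ≈ 154.417°  →  A = 180° − 43.3° − 154.417° ≈ -17.7174° ≤ 0, not a valid triangle

C = 25.58° (one solution)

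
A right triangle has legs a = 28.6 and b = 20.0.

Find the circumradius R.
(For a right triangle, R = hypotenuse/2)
Hypotenuse c = √(a² + b²) = √(817.96 + 400) = √1217.96 ≈ 34.8993
R = c/2 ≈ 34.8993/2 ≈ 17.4496

R = 17.45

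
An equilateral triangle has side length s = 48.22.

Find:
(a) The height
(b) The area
(a) The height splits the triangle into two 30-60-90 halves: h = s·√3/2 = 48.22·1.73205/2 ≈ 83.5195/2 ≈ 41.7597
(b) Area = (√3/4)·s² = (√3/4)·48.22² = (√3/4)·2325.1684 ≈ 0.433013·2325.1684 ≈ 1006.83

Height = 41.76, Area = 1007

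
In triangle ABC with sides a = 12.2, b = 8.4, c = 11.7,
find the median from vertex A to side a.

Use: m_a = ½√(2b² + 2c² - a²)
m_a = ½√(2·8.4² + 2·11.7² − 12.2²) = ½√(2·70.56 + 2·136.89 − 148.84) = ½√(141.12 + 273.78 − 148.84) = ½√266.06
√266.06 ≈ 16.3113, so m_a ≈ 8.15567

m_a = 8.156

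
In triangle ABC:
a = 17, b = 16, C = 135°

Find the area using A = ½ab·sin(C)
A = ½·a·b·sin(C) = ½·17·16·sin(135°)
sin(135°) ≈ 0.707107
A ≈ ½·272·0.707107 = 136·0.707107 ≈ 96.1665

Area = 96.17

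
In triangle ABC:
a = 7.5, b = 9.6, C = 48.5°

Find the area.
Two sides and the included angle (SAS): A = ½·a·b·sin(C) = ½·7.5·9.6·sin(48.5°)
sin(48.5°) ≈ 0.748956
A ≈ ½·72·0.748956 = 36·0.748956 ≈ 26.9624

Area = 26.96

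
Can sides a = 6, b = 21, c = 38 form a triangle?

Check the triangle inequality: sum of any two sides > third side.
a + b vs c: 6 + 21 = 27 ≤ 38  ✗
a + c vs b: 6 + 38 = 44 > 21  ✓
b + c vs a: 21 + 38 = 59 > 6  ✓

No: 6 + 21 = 27 is not > 38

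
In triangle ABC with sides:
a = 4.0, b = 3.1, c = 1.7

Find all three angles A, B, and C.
Law of cosines for each angle (a² = 16, b² = 9.61, c² = 2.89):
cos(A) = (b² + c² − a²)/(2bc) = (9.61 + 2.89 − 16)/(2·3.1·1.7) = -3.5/10.54 ≈ -0.332068  ⇒  A ≈ 109.394°
cos(B) = (a² + c² − b²)/(2ac) = (16 + 2.89 − 9.61)/(2·4.0·1.7) = 9.28/13.6 ≈ 0.682353  ⇒  B ≈ 46.9722°
cos(C) = (a² + b² − c²)/(2ab) = (16 + 9.61 − 2.89)/(2·4.0·3.1) = 22.72/24.8 ≈ 0.916129  ⇒  C ≈ 23.6334°
Check: A + B + C ≈ 180°

A = 109.4°, B = 46.97°, C = 23.63°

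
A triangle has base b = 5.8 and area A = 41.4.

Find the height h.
A = ½·b·h  ⇒  h = 2A/b = 2·41.4/5.8 = 82.8/5.8 ≈ 14.2759

h = 14.28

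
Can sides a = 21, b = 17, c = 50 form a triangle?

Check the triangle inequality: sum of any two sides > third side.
a + b vs c: 21 + 17 = 38 ≤ 50  ✗
a + c vs b: 21 + 50 = 71 > 17  ✓
b + c vs a: 17 + 50 = 67 > 21  ✓

No: 21 + 17 = 38 is not > 50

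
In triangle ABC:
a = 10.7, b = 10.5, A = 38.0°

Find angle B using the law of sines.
a/sin(A) = b/sin(B)  ⇒  sin(B) = b·sin(A)/a = 10.5·sin(38.0°)/10.7
sin(38.0°) ≈ 0.615661
sin(B) ≈ 10.5·0.615661/10.7 ≈ 6.46445/10.7 ≈ 0.604154
B = arcsin(0.604154) ≈ 37.168°
(Since b ≤ a we need B ≤ A, so the obtuse alternative 180° − 37.168° ≈ 142.832° is rejected.)

B = 37.17°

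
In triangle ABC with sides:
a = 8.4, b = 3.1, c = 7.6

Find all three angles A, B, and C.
Law of cosines for each angle (a² = 70.56, b² = 9.61, c² = 57.76):
cos(A) = (b² + c² − a²)/(2bc) = (9.61 + 57.76 − 70.56)/(2·3.1·7.6) = -3.19/47.12 ≈ -0.0676995  ⇒  A ≈ 93.8819°
cos(B) = (a² + c² − b²)/(2ac) = (70.56 + 57.76 − 9.61)/(2·8.4·7.6) = 118.71/127.68 ≈ 0.929746  ⇒  B ≈ 21.6047°
cos(C) = (a² + b² − c²)/(2ab) = (70.56 + 9.61 − 57.76)/(2·8.4·3.1) = 22.41/52.08 ≈ 0.4303  ⇒  C ≈ 64.5134°
Check: A + B + C ≈ 180°

A = 93.88°, B = 21.6°, C = 64.51°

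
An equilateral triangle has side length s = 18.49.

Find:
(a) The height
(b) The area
(a) The height splits the triangle into two 30-60-90 halves: h = s·√3/2 = 18.49·1.73205/2 ≈ 32.0256/2 ≈ 16.0128
(b) Area = (√3/4)·s² = (√3/4)·18.49² = (√3/4)·341.8801 ≈ 0.433013·341.8801 ≈ 148.038

Height = 16.01, Area = 148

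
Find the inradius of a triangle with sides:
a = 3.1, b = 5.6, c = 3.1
r = Area/s where s is the semi-perimeter.
s = (3.1 + 5.6 + 3.1)/2 = 11.8/2 = 5.9
Area = √(s(s−a)(s−b)(s−c)) = √(5.9·2.8·0.3·2.8) ≈ √13.8768 ≈ 3.72516
r ≈ 3.72516/5.9 ≈ 0.631383

r = 0.6314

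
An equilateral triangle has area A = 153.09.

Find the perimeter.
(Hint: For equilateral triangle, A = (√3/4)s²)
A = (√3/4)s²  ⇒  s² = 4A/√3 = 4·153.09/√3 = 612.36/1.73205 ≈ 353.546
s ≈ √353.546 ≈ 18.8028
Perimeter = 3s ≈ 3·18.8028 ≈ 56.4085

Perimeter = 56.41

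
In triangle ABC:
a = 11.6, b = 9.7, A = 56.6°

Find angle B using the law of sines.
a/sin(A) = b/sin(B)  ⇒  sin(B) = b·sin(A)/a = 9.7·sin(56.6°)/11.6
sin(56.6°) ≈ 0.834848
sin(B) ≈ 9.7·0.834848/11.6 ≈ 8.09802/11.6 ≈ 0.698106
B = arcsin(0.698106) ≈ 44.2752°
(Since b ≤ a we need B ≤ A, so the obtuse alternative 180° − 44.2752° ≈ 135.725° is rejected.)

B = 44.28°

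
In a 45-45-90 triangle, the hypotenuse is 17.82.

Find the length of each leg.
In a 45-45-90 triangle hypotenuse = leg·√2, so leg = hypotenuse/√2.
Leg = 17.82/√2 ≈ 17.82/1.41421 ≈ 12.6006

Each leg = 12.6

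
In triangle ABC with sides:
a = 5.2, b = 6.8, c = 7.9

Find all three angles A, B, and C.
Law of cosines for each angle (a² = 27.04, b² = 46.24, c² = 62.41):
cos(A) = (b² + c² − a²)/(2bc) = (46.24 + 62.41 − 27.04)/(2·6.8·7.9) = 81.61/107.44 ≈ 0.759587  ⇒  A ≈ 40.5722°
cos(B) = (a² + c² − b²)/(2ac) = (27.04 + 62.41 − 46.24)/(2·5.2·7.9) = 43.21/82.16 ≈ 0.525925  ⇒  B ≈ 58.2695°
cos(C) = (a² + b² − c²)/(2ab) = (27.04 + 46.24 − 62.41)/(2·5.2·6.8) = 10.87/70.72 ≈ 0.153705  ⇒  C ≈ 81.1583°
Check: A + B + C ≈ 180°

A = 40.57°, B = 58.27°, C = 81.16°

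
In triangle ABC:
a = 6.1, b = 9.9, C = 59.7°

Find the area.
Two sides and the included angle (SAS): A = ½·a·b·sin(C) = ½·6.1·9.9·sin(59.7°)
sin(59.7°) ≈ 0.863396
A ≈ ½·60.39·0.863396 = 30.195·0.863396 ≈ 26.0702

Area = 26.07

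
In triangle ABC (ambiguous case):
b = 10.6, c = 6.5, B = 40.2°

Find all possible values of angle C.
b/sin(B) = c/sin(C)  ⇒  sin(C) = c·sin(B)/b = 6.5·sin(40.2°)/10.6
sin(40.2°) ≈ 0.645458
sin(C) ≈ 6.5·0.645458/10.6 ≈ 4.19547/10.6 ≈ 0.3958
Candidate 1: C₁ = arcsin(0.3958) ≈ 23.3158°  →  A = 180° − 40.2° − 23.3158° ≈ 116.484° > 0, valid
Candidate 2: C₂ = 180° − C₁ ≈ 156.684°  →  A = 180° − 40.2° − 156.684° ≈ -16.8842° ≤ 0, not a valid triangle

C = 23.32° (one solution)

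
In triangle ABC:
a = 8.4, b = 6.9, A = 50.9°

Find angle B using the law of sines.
a/sin(A) = b/sin(B)  ⇒  sin(B) = b·sin(A)/a = 6.9·sin(50.9°)/8.4
sin(50.9°) ≈ 0.776046
sin(B) ≈ 6.9·0.776046/8.4 ≈ 5.35472/8.4 ≈ 0.637467
B = arcsin(0.637467) ≈ 39.6032°
(Since b ≤ a we need B ≤ A, so the obtuse alternative 180° − 39.6032° ≈ 140.397° is rejected.)

B = 39.6°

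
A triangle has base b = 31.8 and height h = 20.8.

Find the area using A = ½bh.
A = ½·b·h = ½·31.8·20.8 = ½·661.44 = 330.72

Area = 330.72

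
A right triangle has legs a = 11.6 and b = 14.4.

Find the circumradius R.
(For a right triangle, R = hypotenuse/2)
Hypotenuse c = √(a² + b²) = √(134.56 + 207.36) = √341.92 ≈ 18.4911
R = c/2 ≈ 18.4911/2 ≈ 9.24554

R = 9.246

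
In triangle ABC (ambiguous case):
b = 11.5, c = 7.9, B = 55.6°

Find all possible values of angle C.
b/sin(B) = c/sin(C)  ⇒  sin(C) = c·sin(B)/b = 7.9·sin(55.6°)/11.5
sin(55.6°) ≈ 0.825113
sin(C) ≈ 7.9·0.825113/11.5 ≈ 6.5184/11.5 ≈ 0.566817
Candidate 1: C₁ = arcsin(0.566817) ≈ 34.5286°  →  A = 180° − 55.6° − 34.5286° ≈ 89.8714° > 0, valid
Candidate 2: C₂ = 180° − C₁ ≈ 145.471°  →  A = 180° − 55.6° − 145.471° ≈ -21.0714° ≤ 0, not a valid triangle

C = 34.53° (one solution)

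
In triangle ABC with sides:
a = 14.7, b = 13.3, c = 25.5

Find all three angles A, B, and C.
Law of cosines for each angle (a² = 216.09, b² = 176.89, c² = 650.25):
cos(A) = (b² + c² − a²)/(2bc) = (176.89 + 650.25 − 216.09)/(2·13.3·25.5) = 611.05/678.3 ≈ 0.900855  ⇒  A ≈ 25.7293°
cos(B) = (a² + c² − b²)/(2ac) = (216.09 + 650.25 − 176.89)/(2·14.7·25.5) = 689.45/749.7 ≈ 0.919635  ⇒  B ≈ 23.1273°
cos(C) = (a² + b² − c²)/(2ab) = (216.09 + 176.89 − 650.25)/(2·14.7·13.3) = -257.27/391.02 ≈ -0.657946  ⇒  C ≈ 131.143°
Check: A + B + C ≈ 180°

A = 25.73°, B = 23.13°, C = 131.1°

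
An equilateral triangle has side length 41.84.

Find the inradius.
r = Area/s with s the semi-perimeter.
Area = (√3/4)·41.84² = (√3/4)·1750.5856 ≈ 0.433013·1750.5856 ≈ 758.026
s = 3·41.84/2 = 62.76
r ≈ 758.026/62.76 ≈ 12.0782
(Equivalently r = side/(2√3) = 41.84/3.4641 ≈ 12.0782.)

r = 12.08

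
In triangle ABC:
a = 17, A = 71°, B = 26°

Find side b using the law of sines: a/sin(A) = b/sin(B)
a/sin(A) = b/sin(B)  ⇒  b = a·sin(B)/sin(A) = 17·sin(26°)/sin(71°)
sin(26°) ≈ 0.438371, sin(71°) ≈ 0.945519
b ≈ 17·0.438371/0.945519 ≈ 7.45231/0.945519 ≈ 7.88172

b = 7.882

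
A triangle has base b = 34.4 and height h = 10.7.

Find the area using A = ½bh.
A = ½·b·h = ½·34.4·10.7 = ½·368.08 = 184.04

Area = 184.04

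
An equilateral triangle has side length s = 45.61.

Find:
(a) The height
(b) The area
(a) The height splits the triangle into two 30-60-90 halves: h = s·√3/2 = 45.61·1.73205/2 ≈ 78.9988/2 ≈ 39.4994
(b) Area = (√3/4)·s² = (√3/4)·45.61² = (√3/4)·2080.2721 ≈ 0.433013·2080.2721 ≈ 900.784

Height = 39.5, Area = 900.8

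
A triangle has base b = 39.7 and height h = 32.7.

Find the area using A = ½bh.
A = ½·b·h = ½·39.7·32.7 = ½·1298.19 = 649.095

Area = 649.095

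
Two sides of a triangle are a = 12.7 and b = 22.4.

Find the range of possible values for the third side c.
Triangle inequality: |a − b| < c < a + b
|a − b| = |12.7 − 22.4| = 9.7
a + b = 12.7 + 22.4 = 35.1

9.7 < c < 35.1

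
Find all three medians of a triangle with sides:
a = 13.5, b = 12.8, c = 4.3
Median formula: m_a = ½√(2b² + 2c² − a²) (and cyclically). a² = 182.25, b² = 163.84, c² = 18.49.
m_a = ½√(2·163.84 + 2·18.49 − 182.25) = ½√182.41 ≈ ½·13.5059 ≈ 6.75296
m_b = ½√(2·182.25 + 2·18.49 − 163.84) = ½√237.64 ≈ ½·15.4156 ≈ 7.70779
m_c = ½√(2·182.25 + 2·163.84 − 18.49) = ½√673.69 ≈ ½·25.9555 ≈ 12.9778

m_a = 6.753, m_b = 7.708, m_c = 12.98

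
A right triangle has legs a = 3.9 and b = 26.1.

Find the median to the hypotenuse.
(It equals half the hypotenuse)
Hypotenuse c = √(a² + b²) = √(15.21 + 681.21) = √696.42 ≈ 26.3898
Median to hypotenuse = c/2 ≈ 26.3898/2 ≈ 13.1949

Median = 13.19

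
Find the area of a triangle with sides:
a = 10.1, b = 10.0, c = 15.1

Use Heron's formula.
s = (10.1 + 10.0 + 15.1)/2 = 35.2/2 = 17.6
s − a = 7.5, s − b = 7.6, s − c = 2.5
s(s−a)(s−b)(s−c) = 17.6·7.5·7.6·2.5 ≈ 2508
Area = √2508 ≈ 50.0799

Area = 50.08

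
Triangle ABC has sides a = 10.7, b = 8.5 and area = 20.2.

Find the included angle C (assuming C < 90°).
Area = ½·a·b·sin(C)  ⇒  sin(C) = 2·Area/(a·b) = 2·20.2/(10.7·8.5) = 40.4/90.95 ≈ 0.4442
C = arcsin(0.4442) ≈ 26.3722° (taking the acute solution since C < 90°)

C = 26.37°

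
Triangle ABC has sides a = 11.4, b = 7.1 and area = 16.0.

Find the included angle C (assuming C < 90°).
Area = ½·a·b·sin(C)  ⇒  sin(C) = 2·Area/(a·b) = 2·16.0/(11.4·7.1) = 32/80.94 ≈ 0.395355
C = arcsin(0.395355) ≈ 23.2881° (taking the acute solution since C < 90°)

C = 23.29°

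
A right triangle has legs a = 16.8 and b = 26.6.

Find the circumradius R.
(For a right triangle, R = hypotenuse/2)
Hypotenuse c = √(a² + b²) = √(282.24 + 707.56) = √989.8 ≈ 31.4611
R = c/2 ≈ 31.4611/2 ≈ 15.7305

R = 15.73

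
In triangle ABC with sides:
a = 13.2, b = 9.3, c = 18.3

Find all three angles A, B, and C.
Law of cosines for each angle (a² = 174.24, b² = 86.49, c² = 334.89):
cos(A) = (b² + c² − a²)/(2bc) = (86.49 + 334.89 − 174.24)/(2·9.3·18.3) = 247.14/340.38 ≈ 0.726071  ⇒  A ≈ 43.442°
cos(B) = (a² + c² − b²)/(2ac) = (174.24 + 334.89 − 86.49)/(2·13.2·18.3) = 422.64/483.12 ≈ 0.874814  ⇒  B ≈ 28.9771°
cos(C) = (a² + b² − c²)/(2ab) = (174.24 + 86.49 − 334.89)/(2·13.2·9.3) = -74.16/245.52 ≈ -0.302053  ⇒  C ≈ 107.581°
Check: A + B + C ≈ 180°

A = 43.44°, B = 28.98°, C = 107.6°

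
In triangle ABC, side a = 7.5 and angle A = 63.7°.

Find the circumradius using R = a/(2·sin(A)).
R = a/(2·sin(A)) = 7.5/(2·sin(63.7°))
sin(63.7°) ≈ 0.896486
R ≈ 7.5/(2·0.896486) = 7.5/1.79297 ≈ 4.183

R = 4.183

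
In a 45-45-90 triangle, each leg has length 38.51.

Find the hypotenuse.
In a 45-45-90 triangle the sides are in ratio 1 : 1 : √2, so hypotenuse = leg·√2.
Hypotenuse = 38.51·√2 ≈ 38.51·1.41421 ≈ 54.4614

Hypotenuse = 38.51√2 = 54.46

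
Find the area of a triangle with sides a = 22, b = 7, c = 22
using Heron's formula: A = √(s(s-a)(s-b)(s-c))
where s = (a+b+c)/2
s = (22 + 7 + 22)/2 = 51/2 = 25.5
s − a = 3.5, s − b = 18.5, s − c = 3.5
s(s−a)(s−b)(s−c) = 25.5·3.5·18.5·3.5 = 5778.9375
Area = √5778.9375 ≈ 76.0193

s = 25.5, Area = 76.02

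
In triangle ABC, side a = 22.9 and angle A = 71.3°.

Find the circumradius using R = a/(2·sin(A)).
R = a/(2·sin(A)) = 22.9/(2·sin(71.3°))
sin(71.3°) ≈ 0.94721
R ≈ 22.9/(2·0.94721) = 22.9/1.89442 ≈ 12.0881

R = 12.09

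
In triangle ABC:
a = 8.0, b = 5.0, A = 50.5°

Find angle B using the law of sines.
a/sin(A) = b/sin(B)  ⇒  sin(B) = b·sin(A)/a = 5.0·sin(50.5°)/8.0
sin(50.5°) ≈ 0.771625
sin(B) ≈ 5.0·0.771625/8.0 ≈ 3.85812/8.0 ≈ 0.482265
B = arcsin(0.482265) ≈ 28.8335°
(Since b ≤ a we need B ≤ A, so the obtuse alternative 180° − 28.8335° ≈ 151.167° is rejected.)

B = 28.83°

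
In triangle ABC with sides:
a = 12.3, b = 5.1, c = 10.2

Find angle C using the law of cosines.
c² = a² + b² − 2ab·cos(C)  ⇒  cos(C) = (a² + b² − c²)/(2ab)
cos(C) = (12.3² + 5.1² − 10.2²)/(2·12.3·5.1) = (151.29 + 26.01 − 104.04)/125.46 = 73.26/125.46 ≈ 0.583931
C = arccos(0.583931) ≈ 54.2725°

C = 54.27°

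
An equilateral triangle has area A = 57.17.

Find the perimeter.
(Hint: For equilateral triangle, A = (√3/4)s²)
A = (√3/4)s²  ⇒  s² = 4A/√3 = 4·57.17/√3 = 228.68/1.73205 ≈ 132.028
s ≈ √132.028 ≈ 11.4904
Perimeter = 3s ≈ 3·11.4904 ≈ 34.4711

Perimeter = 34.47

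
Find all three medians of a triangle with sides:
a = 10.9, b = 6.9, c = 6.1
Median formula: m_a = ½√(2b² + 2c² − a²) (and cyclically). a² = 118.81, b² = 47.61, c² = 37.21.
m_a = ½√(2·47.61 + 2·37.21 − 118.81) = ½√50.83 ≈ ½·7.12952 ≈ 3.56476
m_b = ½√(2·118.81 + 2·37.21 − 47.61) = ½√264.43 ≈ ½·16.2613 ≈ 8.13065
m_c = ½√(2·118.81 + 2·47.61 − 37.21) = ½√295.63 ≈ ½·17.1939 ≈ 8.59695

m_a = 3.565, m_b = 8.131, m_c = 8.597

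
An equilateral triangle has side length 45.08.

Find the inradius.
r = Area/s with s the semi-perimeter.
Area = (√3/4)·45.08² = (√3/4)·2032.2064 ≈ 0.433013·2032.2064 ≈ 879.971
s = 3·45.08/2 = 67.62
r ≈ 879.971/67.62 ≈ 13.0135
(Equivalently r = side/(2√3) = 45.08/3.4641 ≈ 13.0135.)

r = 13.01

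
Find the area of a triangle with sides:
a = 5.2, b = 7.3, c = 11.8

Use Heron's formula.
s = (5.2 + 7.3 + 11.8)/2 = 24.3/2 = 12.15
s − a = 6.95, s − b = 4.85, s − c = 0.35
s(s−a)(s−b)(s−c) = 12.15·6.95·4.85·0.35 ≈ 143.341
Area = √143.341 ≈ 11.9725

Area = 11.97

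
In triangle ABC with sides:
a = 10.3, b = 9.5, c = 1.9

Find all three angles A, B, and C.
Law of cosines for each angle (a² = 106.09, b² = 90.25, c² = 3.61):
cos(A) = (b² + c² − a²)/(2bc) = (90.25 + 3.61 − 106.09)/(2·9.5·1.9) = -12.23/36.1 ≈ -0.338781  ⇒  A ≈ 109.803°
cos(B) = (a² + c² − b²)/(2ac) = (106.09 + 3.61 − 90.25)/(2·10.3·1.9) = 19.45/39.14 ≈ 0.496934  ⇒  B ≈ 60.2026°
cos(C) = (a² + b² − c²)/(2ab) = (106.09 + 90.25 − 3.61)/(2·10.3·9.5) = 192.73/195.7 ≈ 0.984824  ⇒  C ≈ 9.99473°
Check: A + B + C ≈ 180°

A = 109.8°, B = 60.2°, C = 9.995°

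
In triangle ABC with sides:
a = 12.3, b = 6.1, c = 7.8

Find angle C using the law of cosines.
c² = a² + b² − 2ab·cos(C)  ⇒  cos(C) = (a² + b² − c²)/(2ab)
cos(C) = (12.3² + 6.1² − 7.8²)/(2·12.3·6.1) = (151.29 + 37.21 − 60.84)/150.06 = 127.66/150.06 ≈ 0.850726
C = arccos(0.850726) ≈ 31.7092°

C = 31.71°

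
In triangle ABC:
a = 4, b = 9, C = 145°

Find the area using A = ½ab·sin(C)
A = ½·a·b·sin(C) = ½·4·9·sin(145°)
sin(145°) ≈ 0.573576
A ≈ ½·36·0.573576 = 18·0.573576 ≈ 10.3244

Area = 10.32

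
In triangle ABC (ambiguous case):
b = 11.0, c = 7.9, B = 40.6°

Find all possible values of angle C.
b/sin(B) = c/sin(C)  ⇒  sin(C) = c·sin(B)/b = 7.9·sin(40.6°)/11.0
sin(40.6°) ≈ 0.650774
sin(C) ≈ 7.9·0.650774/11.0 ≈ 5.14112/11.0 ≈ 0.467374
Candidate 1: C₁ = arcsin(0.467374) ≈ 27.864°  →  A = 180° − 40.6° − 27.864° ≈ 111.536° > 0, valid
Candidate 2: C₂ = 180° − C₁ ≈ 152.136°  →  A = 180° − 40.6° − 152.136° ≈ -12.736° ≤ 0, not a valid triangle

C = 27.86° (one solution)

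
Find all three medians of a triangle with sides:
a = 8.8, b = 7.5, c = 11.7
Median formula: m_a = ½√(2b² + 2c² − a²) (and cyclically). a² = 77.44, b² = 56.25, c² = 136.89.
m_a = ½√(2·56.25 + 2·136.89 − 77.44) = ½√308.84 ≈ ½·17.5738 ≈ 8.78692
m_b = ½√(2·77.44 + 2·136.89 − 56.25) = ½√372.41 ≈ ½·19.2979 ≈ 9.64896
m_c = ½√(2·77.44 + 2·56.25 − 136.89) = ½√130.49 ≈ ½·11.4232 ≈ 5.71161

m_a = 8.787, m_b = 9.649, m_c = 5.712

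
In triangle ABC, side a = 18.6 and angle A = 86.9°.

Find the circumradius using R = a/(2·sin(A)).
R = a/(2·sin(A)) = 18.6/(2·sin(86.9°))
sin(86.9°) ≈ 0.998537
R ≈ 18.6/(2·0.998537) = 18.6/1.99707 ≈ 9.31363

R = 9.314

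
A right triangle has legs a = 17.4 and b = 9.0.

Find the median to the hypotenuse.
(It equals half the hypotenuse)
Hypotenuse c = √(a² + b²) = √(302.76 + 81) = √383.76 ≈ 19.5898
Median to hypotenuse = c/2 ≈ 19.5898/2 ≈ 9.7949

Median = 9.795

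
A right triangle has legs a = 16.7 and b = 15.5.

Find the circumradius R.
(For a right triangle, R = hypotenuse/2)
Hypotenuse c = √(a² + b²) = √(278.89 + 240.25) = √519.14 ≈ 22.7846
R = c/2 ≈ 22.7846/2 ≈ 11.3923

R = 11.39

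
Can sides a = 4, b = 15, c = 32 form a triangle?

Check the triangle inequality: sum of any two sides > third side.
a + b vs c: 4 + 15 = 19 ≤ 32  ✗
a + c vs b: 4 + 32 = 36 > 15  ✓
b + c vs a: 15 + 32 = 47 > 4  ✓

No: 4 + 15 = 19 is not > 32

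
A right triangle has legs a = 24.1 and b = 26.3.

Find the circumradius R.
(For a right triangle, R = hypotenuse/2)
Hypotenuse c = √(a² + b²) = √(580.81 + 691.69) = √1272.5 ≈ 35.6721
R = c/2 ≈ 35.6721/2 ≈ 17.8361

R = 17.84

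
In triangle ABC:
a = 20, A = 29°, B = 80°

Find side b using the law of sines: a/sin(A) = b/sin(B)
a/sin(A) = b/sin(B)  ⇒  b = a·sin(B)/sin(A) = 20·sin(80°)/sin(29°)
sin(80°) ≈ 0.984808, sin(29°) ≈ 0.48481
b ≈ 20·0.984808/0.48481 ≈ 19.6962/0.48481 ≈ 40.6266

b = 40.63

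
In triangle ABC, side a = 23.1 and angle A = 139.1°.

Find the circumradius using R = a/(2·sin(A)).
R = a/(2·sin(A)) = 23.1/(2·sin(139.1°))
sin(139.1°) ≈ 0.654741
R ≈ 23.1/(2·0.654741) = 23.1/1.30948 ≈ 17.6406

R = 17.64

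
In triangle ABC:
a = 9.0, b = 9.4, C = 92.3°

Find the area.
Two sides and the included angle (SAS): A = ½·a·b·sin(C) = ½·9.0·9.4·sin(92.3°)
sin(92.3°) ≈ 0.999194
A ≈ ½·84.6·0.999194 = 42.3·0.999194 ≈ 42.2659

Area = 42.27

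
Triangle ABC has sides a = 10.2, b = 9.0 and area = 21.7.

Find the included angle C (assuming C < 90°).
Area = ½·a·b·sin(C)  ⇒  sin(C) = 2·Area/(a·b) = 2·21.7/(10.2·9.0) = 43.4/91.8 ≈ 0.472767
C = arcsin(0.472767) ≈ 28.2141° (taking the acute solution since C < 90°)

C = 28.21°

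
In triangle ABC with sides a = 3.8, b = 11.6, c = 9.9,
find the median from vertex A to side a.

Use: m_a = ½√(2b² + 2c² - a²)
m_a = ½√(2·11.6² + 2·9.9² − 3.8²) = ½√(2·134.56 + 2·98.01 − 14.44) = ½√(269.12 + 196.02 − 14.44) = ½√450.7
√450.7 ≈ 21.2297, so m_a ≈ 10.6148

m_a = 10.61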